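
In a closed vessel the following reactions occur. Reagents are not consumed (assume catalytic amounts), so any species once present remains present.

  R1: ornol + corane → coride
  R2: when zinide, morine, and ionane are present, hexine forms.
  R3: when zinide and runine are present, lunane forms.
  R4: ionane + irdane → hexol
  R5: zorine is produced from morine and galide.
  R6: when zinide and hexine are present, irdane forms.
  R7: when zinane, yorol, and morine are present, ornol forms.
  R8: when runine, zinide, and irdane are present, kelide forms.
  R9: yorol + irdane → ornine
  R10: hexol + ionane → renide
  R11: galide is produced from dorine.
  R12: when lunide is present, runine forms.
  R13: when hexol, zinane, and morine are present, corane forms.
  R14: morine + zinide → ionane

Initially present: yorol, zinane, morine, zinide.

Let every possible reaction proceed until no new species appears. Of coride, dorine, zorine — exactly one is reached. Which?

zinane, yorol, and morine present → ornol forms (R7).
morine and zinide present → ionane forms (R14).
zinide, morine, and ionane present → hexine forms (R2).
zinide and hexine present → irdane forms (R6).
ionane and irdane present → hexol forms (R4).
hexol, zinane, and morine present → corane forms (R13).
ornol and corane present → coride forms (R1).
No rule produces dorine, and it is not given. zorine would need morine and galide (R5), but galide never forms.

coride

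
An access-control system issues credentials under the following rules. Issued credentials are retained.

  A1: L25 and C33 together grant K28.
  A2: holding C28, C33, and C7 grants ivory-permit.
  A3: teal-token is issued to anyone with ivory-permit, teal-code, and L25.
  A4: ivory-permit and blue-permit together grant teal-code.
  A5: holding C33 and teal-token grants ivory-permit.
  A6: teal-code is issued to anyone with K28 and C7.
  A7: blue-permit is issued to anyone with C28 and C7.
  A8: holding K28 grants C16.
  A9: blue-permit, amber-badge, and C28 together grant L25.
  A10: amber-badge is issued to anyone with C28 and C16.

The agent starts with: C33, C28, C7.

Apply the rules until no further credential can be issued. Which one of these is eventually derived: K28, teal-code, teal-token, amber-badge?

teal-code

Holding C28 and C7 grants blue-permit (A7).
Holding C28, C33, and C7 grants ivory-permit (A2).
Holding ivory-permit and blue-permit grants teal-code (A4).
amber-badge would need C28 and C16 (A10), but C16 is never granted. K28 would need L25 and C33 (A1), but L25 is never granted. teal-token would need ivory-permit, teal-code, and L25 (A3), but L25 is never granted.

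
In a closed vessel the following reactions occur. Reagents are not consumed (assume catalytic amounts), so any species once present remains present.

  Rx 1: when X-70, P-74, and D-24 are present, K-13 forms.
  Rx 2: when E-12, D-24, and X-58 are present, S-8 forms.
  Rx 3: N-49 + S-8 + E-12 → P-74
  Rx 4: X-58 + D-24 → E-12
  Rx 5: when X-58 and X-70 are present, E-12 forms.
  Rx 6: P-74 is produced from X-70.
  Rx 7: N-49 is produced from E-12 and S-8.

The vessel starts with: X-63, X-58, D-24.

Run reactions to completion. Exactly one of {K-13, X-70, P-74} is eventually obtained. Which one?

P-74

X-58 and D-24 present → E-12 forms (Rx 4).
E-12, D-24, and X-58 present → S-8 forms (Rx 2).
E-12 and S-8 present → N-49 forms (Rx 7).
N-49, S-8, and E-12 present → P-74 forms (Rx 3).
K-13 would need X-70, P-74, and D-24 (Rx 1), but X-70 never forms. No rule produces X-70, and it is not given.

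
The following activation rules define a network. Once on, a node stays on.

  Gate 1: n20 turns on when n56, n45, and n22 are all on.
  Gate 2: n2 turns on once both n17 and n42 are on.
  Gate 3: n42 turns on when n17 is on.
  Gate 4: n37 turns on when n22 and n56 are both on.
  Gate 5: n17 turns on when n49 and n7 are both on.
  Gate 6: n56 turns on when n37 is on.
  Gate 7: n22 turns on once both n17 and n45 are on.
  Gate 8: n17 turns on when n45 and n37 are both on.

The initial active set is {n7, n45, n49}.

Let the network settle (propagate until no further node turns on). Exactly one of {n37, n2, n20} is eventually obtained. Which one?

n2

Gate 5: n49 and n7 on → n17 on.
Gate 3: n17 on → n42 on.
Gate 2: n17 and n42 on → n2 on.
n37 would need n22 and n56 (Gate 4), but n56 never turns on. n20 would need n56, n45, and n22 (Gate 1), but n56 never turns on.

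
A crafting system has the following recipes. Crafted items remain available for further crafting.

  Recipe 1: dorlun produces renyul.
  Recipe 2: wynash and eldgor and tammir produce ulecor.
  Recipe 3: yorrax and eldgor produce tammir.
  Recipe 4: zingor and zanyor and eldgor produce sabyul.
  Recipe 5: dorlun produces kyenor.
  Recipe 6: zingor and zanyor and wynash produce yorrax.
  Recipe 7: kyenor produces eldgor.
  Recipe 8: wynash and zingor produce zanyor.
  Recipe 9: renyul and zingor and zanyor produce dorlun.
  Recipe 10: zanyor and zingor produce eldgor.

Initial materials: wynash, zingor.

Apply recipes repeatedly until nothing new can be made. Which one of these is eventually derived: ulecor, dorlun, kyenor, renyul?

wynash and zingor → zanyor (Recipe 8).
Using Recipe 10, zanyor and zingor make eldgor.
Using Recipe 6, zingor, zanyor, and wynash make yorrax.
Using Recipe 3, yorrax and eldgor make tammir.
Using Recipe 2, wynash, eldgor, and tammir make ulecor.
renyul would need dorlun (Recipe 1), but dorlun is never obtained. kyenor would need dorlun (Recipe 5), but dorlun is never obtained. dorlun would need renyul, zingor, and zanyor (Recipe 9), but renyul is never obtained.

ulecor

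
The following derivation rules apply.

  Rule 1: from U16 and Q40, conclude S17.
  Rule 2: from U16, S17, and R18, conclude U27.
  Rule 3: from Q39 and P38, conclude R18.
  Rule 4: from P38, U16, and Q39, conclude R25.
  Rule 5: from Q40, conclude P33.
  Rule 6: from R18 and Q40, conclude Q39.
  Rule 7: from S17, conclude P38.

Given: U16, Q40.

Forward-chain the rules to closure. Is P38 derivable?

Yes

U16 and Q40 hold, so S17 follows (Rule 1).
S17 holds, so P38 follows (Rule 7).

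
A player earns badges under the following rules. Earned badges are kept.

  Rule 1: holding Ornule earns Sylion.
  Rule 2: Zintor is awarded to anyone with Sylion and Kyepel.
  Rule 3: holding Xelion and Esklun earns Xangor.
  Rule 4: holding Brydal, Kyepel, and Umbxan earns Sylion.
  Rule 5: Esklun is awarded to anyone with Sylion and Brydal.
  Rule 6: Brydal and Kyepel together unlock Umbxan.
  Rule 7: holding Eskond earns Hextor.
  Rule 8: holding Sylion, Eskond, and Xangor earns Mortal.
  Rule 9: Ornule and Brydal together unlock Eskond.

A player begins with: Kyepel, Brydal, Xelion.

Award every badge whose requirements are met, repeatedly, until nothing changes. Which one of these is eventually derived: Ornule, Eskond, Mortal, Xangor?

Xangor

With Brydal and Kyepel, Umbxan is earned (Rule 6).
With Brydal, Kyepel, and Umbxan, Sylion is earned (Rule 4).
With Sylion and Brydal, Esklun is earned (Rule 5).
With Xelion and Esklun, Xangor is earned (Rule 3).
No rule produces Ornule, and it is not given. Mortal would need Sylion, Eskond, and Xangor (Rule 8), but Eskond is never earned. Eskond would need Ornule and Brydal (Rule 9), but Ornule is never earned.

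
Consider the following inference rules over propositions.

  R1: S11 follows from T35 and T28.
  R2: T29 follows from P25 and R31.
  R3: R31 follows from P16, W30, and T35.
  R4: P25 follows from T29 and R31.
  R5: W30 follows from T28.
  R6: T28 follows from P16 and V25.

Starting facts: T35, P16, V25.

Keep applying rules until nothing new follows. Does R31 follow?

Yes

From P16 and V25, R6 gives T28.
T28 holds, so W30 follows (R5).
P16, W30, and T35 hold, so R31 follows (R3).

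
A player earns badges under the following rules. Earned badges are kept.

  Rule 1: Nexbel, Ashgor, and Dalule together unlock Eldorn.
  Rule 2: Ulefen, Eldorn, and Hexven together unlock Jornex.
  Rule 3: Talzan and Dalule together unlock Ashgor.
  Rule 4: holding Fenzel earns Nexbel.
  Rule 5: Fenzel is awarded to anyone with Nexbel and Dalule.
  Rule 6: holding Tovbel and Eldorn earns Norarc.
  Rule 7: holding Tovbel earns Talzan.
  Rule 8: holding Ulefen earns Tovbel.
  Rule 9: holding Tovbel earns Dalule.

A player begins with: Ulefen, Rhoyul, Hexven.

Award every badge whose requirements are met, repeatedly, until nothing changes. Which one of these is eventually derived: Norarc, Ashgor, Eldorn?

Ashgor

With Ulefen, Tovbel is earned (Rule 8).
With Tovbel, Dalule is earned (Rule 9).
With Tovbel, Talzan is earned (Rule 7).
With Talzan and Dalule, Ashgor is earned (Rule 3).
Eldorn would need Nexbel, Ashgor, and Dalule (Rule 1), but Nexbel is never earned. Norarc would need Tovbel and Eldorn (Rule 6), but Eldorn is never earned.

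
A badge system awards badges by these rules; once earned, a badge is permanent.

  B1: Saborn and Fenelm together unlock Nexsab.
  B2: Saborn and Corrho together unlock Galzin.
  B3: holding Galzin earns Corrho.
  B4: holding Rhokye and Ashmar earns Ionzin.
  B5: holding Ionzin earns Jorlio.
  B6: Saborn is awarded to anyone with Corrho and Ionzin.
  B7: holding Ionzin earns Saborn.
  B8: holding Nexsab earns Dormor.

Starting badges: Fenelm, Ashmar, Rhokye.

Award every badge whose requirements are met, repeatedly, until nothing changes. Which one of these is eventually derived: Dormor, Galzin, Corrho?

With Rhokye and Ashmar, Ionzin is earned (B4).
With Ionzin, Saborn is earned (B7).
With Saborn and Fenelm, Nexsab is earned (B1).
With Nexsab, Dormor is earned (B8).
Corrho would need Galzin (B3), but Galzin is never earned. Galzin would need Saborn and Corrho (B2), but Corrho is never earned.

Dormor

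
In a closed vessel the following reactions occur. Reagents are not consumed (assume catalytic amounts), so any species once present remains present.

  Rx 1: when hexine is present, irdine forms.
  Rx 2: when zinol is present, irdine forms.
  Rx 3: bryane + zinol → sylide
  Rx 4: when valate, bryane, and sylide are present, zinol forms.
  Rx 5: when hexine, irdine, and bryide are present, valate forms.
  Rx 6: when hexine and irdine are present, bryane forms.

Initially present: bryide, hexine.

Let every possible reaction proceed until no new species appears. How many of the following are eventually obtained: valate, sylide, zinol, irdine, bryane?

3

hexine present → irdine forms (Rx 1).
hexine, irdine, and bryide present → valate forms (Rx 5).
hexine and irdine present → bryane forms (Rx 6).
valate: reached.
sylide would need bryane and zinol (Rx 3), but zinol never forms.
zinol would need valate, bryane, and sylide (Rx 4), but sylide never forms.
irdine: reached.
bryane: reached.
Reached: valate, irdine, and bryane — 3 of the 5.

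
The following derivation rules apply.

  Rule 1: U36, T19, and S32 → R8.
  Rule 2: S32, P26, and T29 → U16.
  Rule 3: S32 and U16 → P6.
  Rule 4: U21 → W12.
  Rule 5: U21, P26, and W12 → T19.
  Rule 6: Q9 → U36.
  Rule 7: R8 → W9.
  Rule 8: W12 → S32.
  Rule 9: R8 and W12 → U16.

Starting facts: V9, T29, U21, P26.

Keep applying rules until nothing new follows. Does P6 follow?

Yes

From U21, Rule 4 gives W12.
From W12, Rule 8 gives S32.
S32, P26, and T29 hold, so U16 follows (Rule 2).
From S32 and U16, Rule 3 gives P6.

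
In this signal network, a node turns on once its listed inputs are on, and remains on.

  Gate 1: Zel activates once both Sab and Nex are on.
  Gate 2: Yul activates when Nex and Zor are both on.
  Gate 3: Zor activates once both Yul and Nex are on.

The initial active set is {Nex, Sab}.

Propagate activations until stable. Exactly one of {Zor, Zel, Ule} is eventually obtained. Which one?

Zel

Sab and Nex are on, so Zel activates (Gate 1).
No rule produces Ule, and it is not given. Zor would need Yul and Nex (Gate 3), but Yul never turns on.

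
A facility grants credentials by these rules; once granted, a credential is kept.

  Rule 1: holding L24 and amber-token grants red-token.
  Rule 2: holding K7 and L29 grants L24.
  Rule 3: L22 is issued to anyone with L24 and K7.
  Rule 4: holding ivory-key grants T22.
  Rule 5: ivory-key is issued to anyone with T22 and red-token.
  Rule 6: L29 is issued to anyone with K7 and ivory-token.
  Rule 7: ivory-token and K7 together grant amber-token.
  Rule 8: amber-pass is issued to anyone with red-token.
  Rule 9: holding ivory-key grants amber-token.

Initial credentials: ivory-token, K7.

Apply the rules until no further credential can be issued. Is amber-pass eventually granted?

Holding ivory-token and K7 grants amber-token (Rule 7).
Holding K7 and ivory-token grants L29 (Rule 6).
Holding K7 and L29 grants L24 (Rule 2).
Holding L24 and amber-token grants red-token (Rule 1).
Holding red-token grants amber-pass (Rule 8).

Yes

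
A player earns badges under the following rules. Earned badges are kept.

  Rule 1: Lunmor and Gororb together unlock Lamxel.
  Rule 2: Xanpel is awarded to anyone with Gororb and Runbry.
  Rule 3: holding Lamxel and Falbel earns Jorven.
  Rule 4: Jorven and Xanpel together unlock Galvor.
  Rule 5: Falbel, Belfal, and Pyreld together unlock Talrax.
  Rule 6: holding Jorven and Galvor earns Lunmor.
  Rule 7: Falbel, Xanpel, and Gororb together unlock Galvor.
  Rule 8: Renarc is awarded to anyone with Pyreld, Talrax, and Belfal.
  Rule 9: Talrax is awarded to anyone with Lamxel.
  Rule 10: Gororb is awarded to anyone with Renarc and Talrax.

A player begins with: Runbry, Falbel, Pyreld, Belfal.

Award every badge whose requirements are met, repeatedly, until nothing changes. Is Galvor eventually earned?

Yes

With Falbel, Belfal, and Pyreld, Talrax is earned (Rule 5).
With Pyreld, Talrax, and Belfal, Renarc is earned (Rule 8).
With Renarc and Talrax, Gororb is earned (Rule 10).
With Gororb and Runbry, Xanpel is earned (Rule 2).
With Falbel, Xanpel, and Gororb, Galvor is earned (Rule 7).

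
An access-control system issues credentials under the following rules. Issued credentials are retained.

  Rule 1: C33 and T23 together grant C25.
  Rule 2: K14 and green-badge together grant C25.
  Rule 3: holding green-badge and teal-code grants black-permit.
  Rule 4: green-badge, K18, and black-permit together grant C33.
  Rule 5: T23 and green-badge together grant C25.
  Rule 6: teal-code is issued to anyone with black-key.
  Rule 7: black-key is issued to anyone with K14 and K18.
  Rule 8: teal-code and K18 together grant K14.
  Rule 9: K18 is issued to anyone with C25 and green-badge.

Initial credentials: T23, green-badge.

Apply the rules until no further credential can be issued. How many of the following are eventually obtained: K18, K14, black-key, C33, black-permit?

1

Holding T23 and green-badge grants C25 (Rule 5).
Holding C25 and green-badge grants K18 (Rule 9).
K18: reached.
K14 would need teal-code and K18 (Rule 8), but teal-code is never granted.
black-key would need K14 and K18 (Rule 7), but K14 is never granted.
C33 would need green-badge, K18, and black-permit (Rule 4), but black-permit is never granted.
black-permit would need green-badge and teal-code (Rule 3), but teal-code is never granted.
Reached: K18 — 1 of the 5.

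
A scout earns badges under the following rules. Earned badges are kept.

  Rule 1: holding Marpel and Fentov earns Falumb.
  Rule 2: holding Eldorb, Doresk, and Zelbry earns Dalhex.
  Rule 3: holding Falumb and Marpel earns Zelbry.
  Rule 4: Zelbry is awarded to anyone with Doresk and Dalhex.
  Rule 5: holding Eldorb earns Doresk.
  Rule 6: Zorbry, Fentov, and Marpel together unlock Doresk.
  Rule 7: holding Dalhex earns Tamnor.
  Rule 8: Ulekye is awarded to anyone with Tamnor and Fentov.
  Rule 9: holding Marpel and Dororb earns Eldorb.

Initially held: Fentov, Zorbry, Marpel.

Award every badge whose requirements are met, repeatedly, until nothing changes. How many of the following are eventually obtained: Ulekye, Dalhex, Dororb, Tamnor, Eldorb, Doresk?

1

With Zorbry, Fentov, and Marpel, Doresk is earned (Rule 6).
Ulekye would need Tamnor and Fentov (Rule 8), but Tamnor is never earned.
Dalhex would need Eldorb, Doresk, and Zelbry (Rule 2), but Eldorb is never earned.
No rule produces Dororb, and it is not given.
Tamnor would need Dalhex (Rule 7), but Dalhex is never earned.
Eldorb would need Marpel and Dororb (Rule 9), but Dororb is never earned.
Doresk: reached.
Reached: Doresk — 1 of the 6.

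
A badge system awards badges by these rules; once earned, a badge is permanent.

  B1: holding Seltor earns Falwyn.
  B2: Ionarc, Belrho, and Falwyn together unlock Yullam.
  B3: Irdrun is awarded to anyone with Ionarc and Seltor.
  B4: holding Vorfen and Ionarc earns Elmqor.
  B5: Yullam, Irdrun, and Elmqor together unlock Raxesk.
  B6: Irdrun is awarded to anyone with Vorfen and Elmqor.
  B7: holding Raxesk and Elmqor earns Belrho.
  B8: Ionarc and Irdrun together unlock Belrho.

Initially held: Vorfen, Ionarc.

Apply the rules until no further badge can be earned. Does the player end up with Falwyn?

Falwyn would need Seltor (B1), but Seltor is never earned.

No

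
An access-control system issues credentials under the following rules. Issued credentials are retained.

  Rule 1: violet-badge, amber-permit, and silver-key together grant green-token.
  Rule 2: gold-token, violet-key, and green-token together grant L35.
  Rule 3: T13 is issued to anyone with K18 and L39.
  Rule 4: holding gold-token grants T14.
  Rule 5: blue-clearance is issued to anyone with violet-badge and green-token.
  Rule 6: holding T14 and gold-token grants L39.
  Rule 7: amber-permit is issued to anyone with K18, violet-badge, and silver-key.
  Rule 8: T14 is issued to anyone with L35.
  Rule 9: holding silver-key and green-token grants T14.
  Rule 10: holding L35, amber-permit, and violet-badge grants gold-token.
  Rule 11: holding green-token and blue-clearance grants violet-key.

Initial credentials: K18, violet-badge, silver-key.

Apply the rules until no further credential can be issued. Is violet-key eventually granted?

Holding K18, violet-badge, and silver-key grants amber-permit (Rule 7).
Holding violet-badge, amber-permit, and silver-key grants green-token (Rule 1).
Holding violet-badge and green-token grants blue-clearance (Rule 5).
Holding green-token and blue-clearance grants violet-key (Rule 11).

Yes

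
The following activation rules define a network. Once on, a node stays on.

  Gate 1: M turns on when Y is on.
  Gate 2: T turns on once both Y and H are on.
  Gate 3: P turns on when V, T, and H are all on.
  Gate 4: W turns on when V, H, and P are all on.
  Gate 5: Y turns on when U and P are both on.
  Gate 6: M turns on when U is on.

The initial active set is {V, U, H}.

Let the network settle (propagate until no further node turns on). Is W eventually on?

W would need V, H, and P (Gate 4), but P never turns on.

No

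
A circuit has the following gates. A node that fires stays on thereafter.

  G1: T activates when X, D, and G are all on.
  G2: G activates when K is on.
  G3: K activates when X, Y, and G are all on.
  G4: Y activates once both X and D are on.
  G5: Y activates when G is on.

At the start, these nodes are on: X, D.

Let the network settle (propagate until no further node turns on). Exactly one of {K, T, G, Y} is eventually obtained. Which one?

X and D are on, so Y activates (G4).
G would need K (G2), but K never turns on. K would need X, Y, and G (G3), but G never turns on. T would need X, D, and G (G1), but G never turns on.

Y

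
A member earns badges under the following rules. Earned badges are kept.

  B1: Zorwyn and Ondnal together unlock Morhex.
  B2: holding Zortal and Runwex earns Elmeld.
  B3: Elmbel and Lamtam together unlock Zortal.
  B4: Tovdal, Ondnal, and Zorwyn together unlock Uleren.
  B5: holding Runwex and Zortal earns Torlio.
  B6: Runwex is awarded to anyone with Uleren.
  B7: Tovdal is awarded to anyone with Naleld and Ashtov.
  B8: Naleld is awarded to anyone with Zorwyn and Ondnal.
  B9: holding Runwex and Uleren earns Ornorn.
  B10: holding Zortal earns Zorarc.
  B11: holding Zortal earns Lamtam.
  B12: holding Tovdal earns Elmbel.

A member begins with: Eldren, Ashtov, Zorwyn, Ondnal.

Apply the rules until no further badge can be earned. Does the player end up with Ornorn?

With Zorwyn and Ondnal, Naleld is earned (B8).
With Naleld and Ashtov, Tovdal is earned (B7).
With Tovdal, Ondnal, and Zorwyn, Uleren is earned (B4).
With Uleren, Runwex is earned (B6).
With Runwex and Uleren, Ornorn is earned (B9).

Yes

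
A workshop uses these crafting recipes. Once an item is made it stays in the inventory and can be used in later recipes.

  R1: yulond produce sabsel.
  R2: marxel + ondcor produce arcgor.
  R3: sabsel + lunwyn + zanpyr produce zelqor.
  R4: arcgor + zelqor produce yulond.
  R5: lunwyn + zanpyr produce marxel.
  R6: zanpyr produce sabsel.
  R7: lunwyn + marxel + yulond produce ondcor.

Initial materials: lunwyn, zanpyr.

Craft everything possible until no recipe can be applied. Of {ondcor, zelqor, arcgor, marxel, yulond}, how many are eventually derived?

lunwyn + zanpyr → marxel (R5).
Using R6, zanpyr makes sabsel.
sabsel + lunwyn + zanpyr → zelqor (R3).
ondcor would need lunwyn, marxel, and yulond (R7), but yulond is never obtained.
zelqor: reached.
arcgor would need marxel and ondcor (R2), but ondcor is never obtained.
marxel: reached.
yulond would need arcgor and zelqor (R4), but arcgor is never obtained.
Reached: zelqor and marxel — 2 of the 5.

2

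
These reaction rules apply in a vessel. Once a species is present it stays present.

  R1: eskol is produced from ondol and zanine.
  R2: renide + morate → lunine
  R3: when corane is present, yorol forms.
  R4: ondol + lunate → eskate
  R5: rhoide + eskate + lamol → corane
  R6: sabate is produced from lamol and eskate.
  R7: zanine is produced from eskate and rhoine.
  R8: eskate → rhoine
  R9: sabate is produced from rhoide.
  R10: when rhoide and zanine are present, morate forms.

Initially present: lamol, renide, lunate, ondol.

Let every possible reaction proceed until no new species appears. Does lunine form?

lunine would need renide and morate (R2), but morate never forms.

No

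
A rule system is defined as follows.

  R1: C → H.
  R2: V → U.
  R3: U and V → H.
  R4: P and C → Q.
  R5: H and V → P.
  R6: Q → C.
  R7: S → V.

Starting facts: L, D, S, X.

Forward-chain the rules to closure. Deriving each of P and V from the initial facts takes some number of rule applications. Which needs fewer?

V: From S, R7 gives V. [1 rule application]
P: From S, R7 gives V. From V, R2 gives U. U and V hold, so H follows (R3). From H and V, R5 gives P. [4 rule applications]
V needs fewer.

V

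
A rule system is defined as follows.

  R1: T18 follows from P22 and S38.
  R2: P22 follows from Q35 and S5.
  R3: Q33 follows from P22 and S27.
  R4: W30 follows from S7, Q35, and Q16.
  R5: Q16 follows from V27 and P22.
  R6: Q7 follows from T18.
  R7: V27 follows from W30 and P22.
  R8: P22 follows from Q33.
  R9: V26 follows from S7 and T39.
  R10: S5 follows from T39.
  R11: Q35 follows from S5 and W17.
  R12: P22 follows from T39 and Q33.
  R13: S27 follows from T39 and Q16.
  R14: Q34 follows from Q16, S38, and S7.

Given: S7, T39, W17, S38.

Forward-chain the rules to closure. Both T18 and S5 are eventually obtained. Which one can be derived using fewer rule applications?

S5

S5: T39 holds, so S5 follows (R10). [1 rule application]
T18: T39 holds, so S5 follows (R10). From S5 and W17, R11 gives Q35. From Q35 and S5, R2 gives P22. P22 and S38 hold, so T18 follows (R1). [4 rule applications]
S5 needs fewer.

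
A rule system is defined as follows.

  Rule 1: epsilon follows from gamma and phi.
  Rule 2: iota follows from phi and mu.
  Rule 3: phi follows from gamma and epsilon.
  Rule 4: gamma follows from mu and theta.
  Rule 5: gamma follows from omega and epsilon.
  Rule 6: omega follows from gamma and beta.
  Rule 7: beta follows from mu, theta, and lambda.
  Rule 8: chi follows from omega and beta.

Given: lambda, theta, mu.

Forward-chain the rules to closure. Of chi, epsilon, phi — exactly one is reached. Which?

chi

From mu, theta, and lambda, Rule 7 gives beta.
mu and theta hold, so gamma follows (Rule 4).
gamma and beta hold, so omega follows (Rule 6).
From omega and beta, Rule 8 gives chi.
epsilon would need gamma and phi (Rule 1), but phi is never established. phi would need gamma and epsilon (Rule 3), but epsilon is never established.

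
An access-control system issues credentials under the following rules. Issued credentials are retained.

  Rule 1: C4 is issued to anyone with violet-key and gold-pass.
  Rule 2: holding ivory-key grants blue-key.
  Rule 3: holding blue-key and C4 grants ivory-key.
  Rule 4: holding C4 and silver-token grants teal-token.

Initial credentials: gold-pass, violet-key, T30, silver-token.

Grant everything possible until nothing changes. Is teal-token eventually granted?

Holding violet-key and gold-pass grants C4 (Rule 1).
Holding C4 and silver-token grants teal-token (Rule 4).

Yes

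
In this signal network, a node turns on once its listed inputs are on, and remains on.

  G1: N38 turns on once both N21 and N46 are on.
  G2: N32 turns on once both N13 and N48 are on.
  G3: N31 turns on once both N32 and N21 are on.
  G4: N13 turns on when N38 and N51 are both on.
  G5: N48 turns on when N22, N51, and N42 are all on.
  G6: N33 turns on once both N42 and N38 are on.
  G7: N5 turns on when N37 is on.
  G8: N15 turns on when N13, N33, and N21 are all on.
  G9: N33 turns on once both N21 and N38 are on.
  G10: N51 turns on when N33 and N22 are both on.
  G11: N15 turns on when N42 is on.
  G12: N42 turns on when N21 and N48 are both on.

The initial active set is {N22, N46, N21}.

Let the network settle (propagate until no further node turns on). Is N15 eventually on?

N21 and N46 are on, so N38 turns on (G1).
N21 and N38 are on, so N33 turns on (G9).
N33 and N22 are on, so N51 turns on (G10).
N38 and N51 are on, so N13 turns on (G4).
N13, N33, and N21 are on, so N15 turns on (G8).

Yes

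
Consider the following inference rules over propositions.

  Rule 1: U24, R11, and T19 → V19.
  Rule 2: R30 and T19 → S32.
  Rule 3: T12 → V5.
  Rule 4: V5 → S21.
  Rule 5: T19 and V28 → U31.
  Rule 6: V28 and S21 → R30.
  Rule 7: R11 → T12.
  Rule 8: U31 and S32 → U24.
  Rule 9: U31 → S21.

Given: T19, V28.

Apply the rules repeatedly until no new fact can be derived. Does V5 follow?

V5 would need T12 (Rule 3), but T12 is never established.

No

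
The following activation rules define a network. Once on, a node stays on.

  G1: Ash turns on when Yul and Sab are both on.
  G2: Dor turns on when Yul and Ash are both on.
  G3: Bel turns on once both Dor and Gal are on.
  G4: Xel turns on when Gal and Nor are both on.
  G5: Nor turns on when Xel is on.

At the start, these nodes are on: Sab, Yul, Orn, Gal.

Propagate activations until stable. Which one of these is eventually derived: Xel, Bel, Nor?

Bel

G1: Yul and Sab on → Ash on.
G2: Yul and Ash on → Dor on.
Dor and Gal are on, so Bel turns on (G3).
Xel would need Gal and Nor (G4), but Nor never turns on. Nor would need Xel (G5), but Xel never turns on.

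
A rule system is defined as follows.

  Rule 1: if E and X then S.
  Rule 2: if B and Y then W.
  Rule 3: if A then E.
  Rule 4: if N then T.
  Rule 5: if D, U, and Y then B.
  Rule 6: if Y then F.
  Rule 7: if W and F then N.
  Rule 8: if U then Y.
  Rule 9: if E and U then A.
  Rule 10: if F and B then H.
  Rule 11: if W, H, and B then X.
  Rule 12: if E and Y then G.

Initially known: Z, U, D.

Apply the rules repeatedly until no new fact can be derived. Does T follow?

Yes

From U, Rule 8 gives Y.
Y holds, so F follows (Rule 6).
From D, U, and Y, Rule 5 gives B.
B and Y hold, so W follows (Rule 2).
W and F hold, so N follows (Rule 7).
N holds, so T follows (Rule 4).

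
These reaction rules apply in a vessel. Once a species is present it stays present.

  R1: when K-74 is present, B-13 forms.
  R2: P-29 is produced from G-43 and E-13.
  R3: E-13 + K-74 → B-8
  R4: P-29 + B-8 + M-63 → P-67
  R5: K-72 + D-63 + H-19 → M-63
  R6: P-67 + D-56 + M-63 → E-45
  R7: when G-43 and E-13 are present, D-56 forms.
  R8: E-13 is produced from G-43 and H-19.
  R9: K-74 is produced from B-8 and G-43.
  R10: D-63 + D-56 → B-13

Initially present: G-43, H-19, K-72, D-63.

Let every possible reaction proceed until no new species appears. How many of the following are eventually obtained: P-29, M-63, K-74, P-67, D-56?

3

K-72, D-63, and H-19 present → M-63 forms (R5).
G-43 and H-19 present → E-13 forms (R8).
G-43 and E-13 present → D-56 forms (R7).
G-43 and E-13 present → P-29 forms (R2).
P-29: reached.
M-63: reached.
K-74 would need B-8 and G-43 (R9), but B-8 never forms.
P-67 would need P-29, B-8, and M-63 (R4), but B-8 never forms.
D-56: reached.
Reached: P-29, M-63, and D-56 — 3 of the 5.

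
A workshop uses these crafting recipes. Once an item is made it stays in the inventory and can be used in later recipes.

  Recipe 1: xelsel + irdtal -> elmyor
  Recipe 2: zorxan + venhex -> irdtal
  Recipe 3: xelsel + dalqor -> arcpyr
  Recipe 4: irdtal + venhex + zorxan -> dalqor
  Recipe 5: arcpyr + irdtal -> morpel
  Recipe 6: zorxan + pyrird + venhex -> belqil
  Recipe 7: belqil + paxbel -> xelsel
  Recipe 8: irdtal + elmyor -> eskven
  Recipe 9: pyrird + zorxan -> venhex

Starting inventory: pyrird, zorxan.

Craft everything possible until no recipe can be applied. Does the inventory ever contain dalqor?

Using Recipe 9, pyrird and zorxan make venhex.
Using Recipe 2, zorxan and venhex make irdtal.
Using Recipe 4, irdtal, venhex, and zorxan make dalqor.

Yes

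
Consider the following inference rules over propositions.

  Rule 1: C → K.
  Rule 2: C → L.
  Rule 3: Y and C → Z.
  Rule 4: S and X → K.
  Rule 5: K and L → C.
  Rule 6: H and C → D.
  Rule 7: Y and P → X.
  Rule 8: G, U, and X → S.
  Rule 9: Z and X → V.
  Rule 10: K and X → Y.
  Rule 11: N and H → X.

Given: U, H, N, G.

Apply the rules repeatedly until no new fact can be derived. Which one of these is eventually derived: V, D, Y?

Y

N and H hold, so X follows (Rule 11).
G, U, and X hold, so S follows (Rule 8).
S and X hold, so K follows (Rule 4).
From K and X, Rule 10 gives Y.
D would need H and C (Rule 6), but C is never established. V would need Z and X (Rule 9), but Z is never established.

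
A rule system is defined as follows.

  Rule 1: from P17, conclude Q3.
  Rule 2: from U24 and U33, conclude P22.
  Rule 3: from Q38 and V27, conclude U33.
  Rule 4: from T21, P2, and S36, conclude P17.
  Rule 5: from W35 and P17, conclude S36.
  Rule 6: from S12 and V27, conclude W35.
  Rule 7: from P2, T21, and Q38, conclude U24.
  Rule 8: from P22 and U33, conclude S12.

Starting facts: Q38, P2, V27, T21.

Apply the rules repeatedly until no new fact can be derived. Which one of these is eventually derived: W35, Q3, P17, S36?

From P2, T21, and Q38, Rule 7 gives U24.
From Q38 and V27, Rule 3 gives U33.
U24 and U33 hold, so P22 follows (Rule 2).
From P22 and U33, Rule 8 gives S12.
From S12 and V27, Rule 6 gives W35.
S36 would need W35 and P17 (Rule 5), but P17 is never established. Q3 would need P17 (Rule 1), but P17 is never established. P17 would need T21, P2, and S36 (Rule 4), but S36 is never established.

W35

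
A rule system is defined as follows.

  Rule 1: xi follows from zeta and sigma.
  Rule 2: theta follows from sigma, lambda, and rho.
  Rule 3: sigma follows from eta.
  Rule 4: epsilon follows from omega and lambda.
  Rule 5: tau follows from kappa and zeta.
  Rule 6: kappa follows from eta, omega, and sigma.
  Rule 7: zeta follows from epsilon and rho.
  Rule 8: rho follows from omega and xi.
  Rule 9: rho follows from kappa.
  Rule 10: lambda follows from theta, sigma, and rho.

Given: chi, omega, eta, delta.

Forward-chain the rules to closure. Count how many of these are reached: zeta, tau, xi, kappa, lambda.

From eta, Rule 3 gives sigma.
From eta, omega, and sigma, Rule 6 gives kappa.
zeta would need epsilon and rho (Rule 7), but epsilon is never established.
tau would need kappa and zeta (Rule 5), but zeta is never established.
xi would need zeta and sigma (Rule 1), but zeta is never established.
kappa: reached.
lambda would need theta, sigma, and rho (Rule 10), but theta is never established.
Reached: kappa — 1 of the 5.

1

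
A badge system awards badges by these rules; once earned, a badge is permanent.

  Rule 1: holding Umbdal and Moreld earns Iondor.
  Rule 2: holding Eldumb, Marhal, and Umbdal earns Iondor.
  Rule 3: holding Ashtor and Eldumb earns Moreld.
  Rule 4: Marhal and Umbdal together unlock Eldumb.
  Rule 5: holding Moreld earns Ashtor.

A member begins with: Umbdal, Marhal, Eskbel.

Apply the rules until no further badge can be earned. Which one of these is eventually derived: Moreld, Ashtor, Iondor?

Iondor

With Marhal and Umbdal, Eldumb is earned (Rule 4).
With Eldumb, Marhal, and Umbdal, Iondor is earned (Rule 2).
Ashtor would need Moreld (Rule 5), but Moreld is never earned. Moreld would need Ashtor and Eldumb (Rule 3), but Ashtor is never earned.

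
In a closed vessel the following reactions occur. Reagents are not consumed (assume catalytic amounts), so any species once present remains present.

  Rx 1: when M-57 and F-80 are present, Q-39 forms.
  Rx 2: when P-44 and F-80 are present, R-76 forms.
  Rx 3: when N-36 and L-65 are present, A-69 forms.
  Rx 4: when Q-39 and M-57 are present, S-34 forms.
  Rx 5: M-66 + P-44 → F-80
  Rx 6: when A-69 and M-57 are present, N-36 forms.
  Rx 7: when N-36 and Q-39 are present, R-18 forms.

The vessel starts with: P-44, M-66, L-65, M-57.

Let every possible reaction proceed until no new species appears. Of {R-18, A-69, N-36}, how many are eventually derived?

R-18 would need N-36 and Q-39 (Rx 7), but N-36 never forms.
A-69 would need N-36 and L-65 (Rx 3), but N-36 never forms.
N-36 would need A-69 and M-57 (Rx 6), but A-69 never forms.
None of the 3 are reached.

0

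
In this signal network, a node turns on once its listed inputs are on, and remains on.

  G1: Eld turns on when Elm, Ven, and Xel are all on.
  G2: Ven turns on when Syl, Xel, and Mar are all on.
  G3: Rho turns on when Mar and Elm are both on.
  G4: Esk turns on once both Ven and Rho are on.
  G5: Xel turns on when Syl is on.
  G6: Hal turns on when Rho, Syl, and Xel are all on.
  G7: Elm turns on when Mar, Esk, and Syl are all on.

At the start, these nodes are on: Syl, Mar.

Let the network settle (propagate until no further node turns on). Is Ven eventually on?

Syl is on, so Xel turns on (G5).
G2: Syl, Xel, and Mar on → Ven on.

Yes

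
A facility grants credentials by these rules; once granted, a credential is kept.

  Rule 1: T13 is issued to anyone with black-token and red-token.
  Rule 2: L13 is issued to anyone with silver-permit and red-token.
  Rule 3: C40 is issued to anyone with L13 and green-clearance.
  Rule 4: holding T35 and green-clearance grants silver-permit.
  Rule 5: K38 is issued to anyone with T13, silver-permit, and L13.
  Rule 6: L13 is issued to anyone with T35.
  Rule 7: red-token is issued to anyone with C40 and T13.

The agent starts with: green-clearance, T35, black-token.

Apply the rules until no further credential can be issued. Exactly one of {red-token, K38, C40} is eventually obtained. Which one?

C40

Holding T35 grants L13 (Rule 6).
Holding L13 and green-clearance grants C40 (Rule 3).
red-token would need C40 and T13 (Rule 7), but T13 is never granted. K38 would need T13, silver-permit, and L13 (Rule 5), but T13 is never granted.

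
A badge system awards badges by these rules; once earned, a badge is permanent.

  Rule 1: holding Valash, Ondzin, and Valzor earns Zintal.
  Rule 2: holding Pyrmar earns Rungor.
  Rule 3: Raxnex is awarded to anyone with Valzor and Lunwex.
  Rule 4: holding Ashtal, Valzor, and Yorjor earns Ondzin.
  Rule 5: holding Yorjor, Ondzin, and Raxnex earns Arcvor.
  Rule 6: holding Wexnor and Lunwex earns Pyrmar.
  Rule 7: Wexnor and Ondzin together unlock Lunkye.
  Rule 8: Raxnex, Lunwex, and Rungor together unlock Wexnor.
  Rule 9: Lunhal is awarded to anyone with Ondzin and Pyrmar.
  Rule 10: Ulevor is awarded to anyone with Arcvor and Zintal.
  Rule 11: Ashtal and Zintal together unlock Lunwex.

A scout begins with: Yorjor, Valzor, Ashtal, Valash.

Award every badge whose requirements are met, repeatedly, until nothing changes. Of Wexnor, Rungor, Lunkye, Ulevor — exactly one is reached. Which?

With Ashtal, Valzor, and Yorjor, Ondzin is earned (Rule 4).
With Valash, Ondzin, and Valzor, Zintal is earned (Rule 1).
With Ashtal and Zintal, Lunwex is earned (Rule 11).
With Valzor and Lunwex, Raxnex is earned (Rule 3).
With Yorjor, Ondzin, and Raxnex, Arcvor is earned (Rule 5).
With Arcvor and Zintal, Ulevor is earned (Rule 10).
Lunkye would need Wexnor and Ondzin (Rule 7), but Wexnor is never earned. Rungor would need Pyrmar (Rule 2), but Pyrmar is never earned. Wexnor would need Raxnex, Lunwex, and Rungor (Rule 8), but Rungor is never earned.

Ulevor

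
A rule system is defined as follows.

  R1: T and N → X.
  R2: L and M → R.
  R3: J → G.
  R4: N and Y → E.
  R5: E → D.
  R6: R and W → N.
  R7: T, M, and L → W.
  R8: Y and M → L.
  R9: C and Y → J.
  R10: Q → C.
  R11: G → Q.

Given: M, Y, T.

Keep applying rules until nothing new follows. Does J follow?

No

J would need C and Y (R9), but C is never established.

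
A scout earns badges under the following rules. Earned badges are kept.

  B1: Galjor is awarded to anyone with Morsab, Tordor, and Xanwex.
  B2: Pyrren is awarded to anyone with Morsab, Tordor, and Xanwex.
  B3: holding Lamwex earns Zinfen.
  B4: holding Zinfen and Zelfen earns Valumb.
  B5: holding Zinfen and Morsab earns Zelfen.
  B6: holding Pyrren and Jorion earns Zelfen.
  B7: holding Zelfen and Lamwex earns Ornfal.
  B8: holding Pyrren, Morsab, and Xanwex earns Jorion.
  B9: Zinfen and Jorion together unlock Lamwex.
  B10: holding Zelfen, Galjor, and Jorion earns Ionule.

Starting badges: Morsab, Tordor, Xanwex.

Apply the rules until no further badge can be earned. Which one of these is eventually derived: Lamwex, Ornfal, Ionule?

With Morsab, Tordor, and Xanwex, Pyrren is earned (B2).
With Morsab, Tordor, and Xanwex, Galjor is earned (B1).
With Pyrren, Morsab, and Xanwex, Jorion is earned (B8).
With Pyrren and Jorion, Zelfen is earned (B6).
With Zelfen, Galjor, and Jorion, Ionule is earned (B10).
Ornfal would need Zelfen and Lamwex (B7), but Lamwex is never earned. Lamwex would need Zinfen and Jorion (B9), but Zinfen is never earned.

Ionule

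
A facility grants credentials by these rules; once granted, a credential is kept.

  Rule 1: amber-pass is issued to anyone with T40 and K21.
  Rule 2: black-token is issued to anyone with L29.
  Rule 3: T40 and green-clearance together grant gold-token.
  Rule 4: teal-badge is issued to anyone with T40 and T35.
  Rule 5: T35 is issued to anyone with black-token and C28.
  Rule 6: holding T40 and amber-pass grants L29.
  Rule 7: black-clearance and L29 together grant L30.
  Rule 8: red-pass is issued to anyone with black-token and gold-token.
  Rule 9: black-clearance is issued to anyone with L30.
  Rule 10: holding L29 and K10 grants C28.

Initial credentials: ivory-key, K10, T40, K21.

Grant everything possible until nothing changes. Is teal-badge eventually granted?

Yes

Holding T40 and K21 grants amber-pass (Rule 1).
Holding T40 and amber-pass grants L29 (Rule 6).
Holding L29 and K10 grants C28 (Rule 10).
Holding L29 grants black-token (Rule 2).
Holding black-token and C28 grants T35 (Rule 5).
Holding T40 and T35 grants teal-badge (Rule 4).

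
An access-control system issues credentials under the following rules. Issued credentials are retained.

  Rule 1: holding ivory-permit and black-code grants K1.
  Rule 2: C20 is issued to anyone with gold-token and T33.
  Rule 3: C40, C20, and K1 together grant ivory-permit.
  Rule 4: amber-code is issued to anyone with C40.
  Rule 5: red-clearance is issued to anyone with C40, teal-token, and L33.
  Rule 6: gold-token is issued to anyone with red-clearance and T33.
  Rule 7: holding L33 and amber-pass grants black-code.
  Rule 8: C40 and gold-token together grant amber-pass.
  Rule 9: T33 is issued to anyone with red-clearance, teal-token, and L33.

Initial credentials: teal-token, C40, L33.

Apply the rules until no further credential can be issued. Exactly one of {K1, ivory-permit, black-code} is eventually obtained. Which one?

black-code

Holding C40, teal-token, and L33 grants red-clearance (Rule 5).
Holding red-clearance, teal-token, and L33 grants T33 (Rule 9).
Holding red-clearance and T33 grants gold-token (Rule 6).
Holding C40 and gold-token grants amber-pass (Rule 8).
Holding L33 and amber-pass grants black-code (Rule 7).
K1 would need ivory-permit and black-code (Rule 1), but ivory-permit is never granted. ivory-permit would need C40, C20, and K1 (Rule 3), but K1 is never granted.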